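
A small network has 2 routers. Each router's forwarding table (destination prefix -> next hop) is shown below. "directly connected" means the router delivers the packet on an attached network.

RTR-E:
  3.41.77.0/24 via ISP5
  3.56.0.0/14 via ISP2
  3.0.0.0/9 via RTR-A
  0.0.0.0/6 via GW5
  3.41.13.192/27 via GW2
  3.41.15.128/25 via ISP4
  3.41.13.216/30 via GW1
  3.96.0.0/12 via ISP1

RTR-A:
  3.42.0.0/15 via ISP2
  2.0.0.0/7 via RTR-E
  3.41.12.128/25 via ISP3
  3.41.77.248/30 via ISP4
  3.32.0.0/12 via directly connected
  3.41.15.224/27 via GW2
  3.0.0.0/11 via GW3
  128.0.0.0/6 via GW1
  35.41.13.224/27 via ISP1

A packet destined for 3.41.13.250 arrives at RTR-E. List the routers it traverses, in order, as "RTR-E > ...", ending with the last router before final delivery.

RTR-E > RTR-A

At RTR-E: longest match for 3.41.13.250 is 3.0.0.0/9 -> RTR-A
At RTR-A: longest match for 3.41.13.250 is 3.32.0.0/12 -> directly connected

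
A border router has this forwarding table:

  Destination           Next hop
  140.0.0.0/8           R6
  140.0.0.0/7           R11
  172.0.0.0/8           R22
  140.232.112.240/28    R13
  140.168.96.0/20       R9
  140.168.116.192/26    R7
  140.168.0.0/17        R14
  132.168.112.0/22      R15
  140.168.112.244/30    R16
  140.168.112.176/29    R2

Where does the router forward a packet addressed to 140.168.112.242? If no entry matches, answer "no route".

Routes whose prefix contains 140.168.112.242:
  140.0.0.0/7 (140.0.0.0 - 141.255.255.255) -> R11
  140.0.0.0/8 (140.0.0.0 - 140.255.255.255) -> R6
  140.168.0.0/17 (140.168.0.0 - 140.168.127.255) -> R14
More-specific entries that do NOT match:
  140.168.112.244/30 (140.168.112.244 - 140.168.112.247) does not contain 140.168.112.242
  140.168.112.176/29 (140.168.112.176 - 140.168.112.183) does not contain 140.168.112.242
  140.232.112.240/28 (140.232.112.240 - 140.232.112.255) does not contain 140.168.112.242
  140.168.116.192/26 (140.168.116.192 - 140.168.116.255) does not contain 140.168.112.242
  132.168.112.0/22 (132.168.112.0 - 132.168.115.255) does not contain 140.168.112.242
  140.168.96.0/20 (140.168.96.0 - 140.168.111.255) does not contain 140.168.112.242
Longest matching prefix is /17 -> next hop R14.

R14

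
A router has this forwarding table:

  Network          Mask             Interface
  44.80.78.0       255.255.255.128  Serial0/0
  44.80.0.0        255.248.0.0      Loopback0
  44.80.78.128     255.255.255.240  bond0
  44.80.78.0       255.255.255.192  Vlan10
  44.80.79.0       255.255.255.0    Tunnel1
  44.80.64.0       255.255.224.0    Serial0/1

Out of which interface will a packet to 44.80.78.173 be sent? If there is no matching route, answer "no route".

Serial0/1

Routes whose prefix contains 44.80.78.173:
  44.80.0.0/13 (44.80.0.0 - 44.87.255.255) -> Loopback0
  44.80.64.0/19 (44.80.64.0 - 44.80.95.255) -> Serial0/1
More-specific entries that do NOT match:
  44.80.78.128/28 (44.80.78.128 - 44.80.78.143) does not contain 44.80.78.173
  44.80.78.0/26 (44.80.78.0 - 44.80.78.63) does not contain 44.80.78.173
  44.80.78.0/25 (44.80.78.0 - 44.80.78.127) does not contain 44.80.78.173
  44.80.79.0/24 (44.80.79.0 - 44.80.79.255) does not contain 44.80.78.173
Longest matching prefix is /19 -> interface Serial0/1.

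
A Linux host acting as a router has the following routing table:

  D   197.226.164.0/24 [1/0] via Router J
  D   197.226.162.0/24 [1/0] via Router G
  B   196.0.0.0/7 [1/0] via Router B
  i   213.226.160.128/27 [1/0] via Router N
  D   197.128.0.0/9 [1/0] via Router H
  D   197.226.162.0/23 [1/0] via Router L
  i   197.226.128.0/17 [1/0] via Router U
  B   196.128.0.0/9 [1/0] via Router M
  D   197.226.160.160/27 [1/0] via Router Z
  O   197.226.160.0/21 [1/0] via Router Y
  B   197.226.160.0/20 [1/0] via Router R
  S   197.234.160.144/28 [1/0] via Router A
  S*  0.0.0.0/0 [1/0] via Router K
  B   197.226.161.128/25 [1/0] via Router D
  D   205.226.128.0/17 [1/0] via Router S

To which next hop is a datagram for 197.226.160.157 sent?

Routes whose prefix contains 197.226.160.157:
  0.0.0.0/0 (default, matches everything) -> Router K
  196.0.0.0/7 (196.0.0.0 - 197.255.255.255) -> Router B
  197.128.0.0/9 (197.128.0.0 - 197.255.255.255) -> Router H
  197.226.128.0/17 (197.226.128.0 - 197.226.255.255) -> Router U
  197.226.160.0/20 (197.226.160.0 - 197.226.175.255) -> Router R
  197.226.160.0/21 (197.226.160.0 - 197.226.167.255) -> Router Y
More-specific entries that do NOT match:
  197.234.160.144/28 (197.234.160.144 - 197.234.160.159) does not contain 197.226.160.157
  213.226.160.128/27 (213.226.160.128 - 213.226.160.159) does not contain 197.226.160.157
  197.226.160.160/27 (197.226.160.160 - 197.226.160.191) does not contain 197.226.160.157
  197.226.161.128/25 (197.226.161.128 - 197.226.161.255) does not contain 197.226.160.157
  197.226.164.0/24 (197.226.164.0 - 197.226.164.255) does not contain 197.226.160.157
  197.226.162.0/24 (197.226.162.0 - 197.226.162.255) does not contain 197.226.160.157
  197.226.162.0/23 (197.226.162.0 - 197.226.163.255) does not contain 197.226.160.157
Longest matching prefix is /21 -> next hop Router Y.

Router Y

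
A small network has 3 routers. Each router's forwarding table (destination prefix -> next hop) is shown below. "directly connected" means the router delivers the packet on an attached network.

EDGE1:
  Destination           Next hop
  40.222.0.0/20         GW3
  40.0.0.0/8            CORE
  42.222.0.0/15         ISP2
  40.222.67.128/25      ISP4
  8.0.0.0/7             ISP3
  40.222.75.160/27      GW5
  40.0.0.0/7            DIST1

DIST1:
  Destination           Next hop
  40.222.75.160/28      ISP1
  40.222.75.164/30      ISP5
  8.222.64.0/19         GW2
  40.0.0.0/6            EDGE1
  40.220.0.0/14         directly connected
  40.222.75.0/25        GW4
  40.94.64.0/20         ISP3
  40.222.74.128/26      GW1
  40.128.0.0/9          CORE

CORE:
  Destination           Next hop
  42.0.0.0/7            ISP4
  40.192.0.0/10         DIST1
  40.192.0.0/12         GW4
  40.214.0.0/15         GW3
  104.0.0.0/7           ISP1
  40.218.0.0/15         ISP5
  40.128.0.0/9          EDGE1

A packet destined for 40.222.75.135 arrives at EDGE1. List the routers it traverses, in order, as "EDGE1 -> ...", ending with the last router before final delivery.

EDGE1 -> CORE -> DIST1

At EDGE1: longest match for 40.222.75.135 is 40.0.0.0/8 -> CORE
At CORE: longest match for 40.222.75.135 is 40.192.0.0/10 -> DIST1
At DIST1: longest match for 40.222.75.135 is 40.220.0.0/14 -> directly connected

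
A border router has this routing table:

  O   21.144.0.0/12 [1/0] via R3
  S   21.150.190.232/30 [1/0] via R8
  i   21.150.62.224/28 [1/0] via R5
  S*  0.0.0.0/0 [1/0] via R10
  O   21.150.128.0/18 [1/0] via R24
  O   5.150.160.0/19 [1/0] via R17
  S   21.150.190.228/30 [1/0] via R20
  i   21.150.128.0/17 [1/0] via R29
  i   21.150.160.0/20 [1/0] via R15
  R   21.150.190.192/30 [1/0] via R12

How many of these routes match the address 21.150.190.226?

Prefixes containing 21.150.190.226:
  0.0.0.0/0 (default, matches everything)
  21.144.0.0/12 (21.144.0.0 - 21.159.255.255)
  21.150.128.0/17 (21.150.128.0 - 21.150.255.255)
  21.150.128.0/18 (21.150.128.0 - 21.150.191.255)
Total matching entries: 4.

4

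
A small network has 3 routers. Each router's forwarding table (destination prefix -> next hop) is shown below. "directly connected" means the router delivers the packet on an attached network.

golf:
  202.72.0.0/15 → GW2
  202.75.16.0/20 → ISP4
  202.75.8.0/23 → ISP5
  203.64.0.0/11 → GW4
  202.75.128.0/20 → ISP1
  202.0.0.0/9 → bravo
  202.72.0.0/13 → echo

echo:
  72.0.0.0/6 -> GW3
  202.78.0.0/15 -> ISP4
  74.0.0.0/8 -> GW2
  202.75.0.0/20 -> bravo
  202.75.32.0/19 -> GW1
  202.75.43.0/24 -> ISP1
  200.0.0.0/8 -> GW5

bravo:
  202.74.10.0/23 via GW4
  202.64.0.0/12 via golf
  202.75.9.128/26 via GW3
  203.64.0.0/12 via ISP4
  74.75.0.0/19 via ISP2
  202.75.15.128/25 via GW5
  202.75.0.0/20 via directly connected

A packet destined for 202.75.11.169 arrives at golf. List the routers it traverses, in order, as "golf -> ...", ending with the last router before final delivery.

golf -> echo -> bravo

At golf: longest match for 202.75.11.169 is 202.72.0.0/13 -> echo
At echo: longest match for 202.75.11.169 is 202.75.0.0/20 -> bravo
At bravo: longest match for 202.75.11.169 is 202.75.0.0/20 -> directly connected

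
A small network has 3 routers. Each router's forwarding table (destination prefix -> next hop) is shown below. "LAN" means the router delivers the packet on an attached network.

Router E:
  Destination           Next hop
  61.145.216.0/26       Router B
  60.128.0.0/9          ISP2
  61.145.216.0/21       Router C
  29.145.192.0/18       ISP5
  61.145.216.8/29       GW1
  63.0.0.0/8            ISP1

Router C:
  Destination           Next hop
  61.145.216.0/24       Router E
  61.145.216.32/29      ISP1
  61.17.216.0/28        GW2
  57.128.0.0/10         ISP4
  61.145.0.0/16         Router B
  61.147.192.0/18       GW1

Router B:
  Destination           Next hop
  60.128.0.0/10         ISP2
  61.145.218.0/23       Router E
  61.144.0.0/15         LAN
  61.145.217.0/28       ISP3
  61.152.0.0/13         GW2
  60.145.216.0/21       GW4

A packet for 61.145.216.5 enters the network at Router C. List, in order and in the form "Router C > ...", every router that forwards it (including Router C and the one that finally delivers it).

Router C > Router E > Router B

At Router C: longest match for 61.145.216.5 is 61.145.216.0/24 -> Router E
At Router E: longest match for 61.145.216.5 is 61.145.216.0/26 -> Router B
At Router B: longest match for 61.145.216.5 is 61.144.0.0/15 -> LAN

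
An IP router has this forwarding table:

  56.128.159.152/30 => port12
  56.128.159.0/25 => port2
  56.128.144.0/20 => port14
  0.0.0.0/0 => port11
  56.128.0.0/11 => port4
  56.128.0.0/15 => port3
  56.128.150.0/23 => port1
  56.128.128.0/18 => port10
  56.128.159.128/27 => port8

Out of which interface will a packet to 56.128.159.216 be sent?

Routes whose prefix contains 56.128.159.216:
  0.0.0.0/0 (default, matches everything) -> port11
  56.128.0.0/11 (56.128.0.0 - 56.159.255.255) -> port4
  56.128.0.0/15 (56.128.0.0 - 56.129.255.255) -> port3
  56.128.128.0/18 (56.128.128.0 - 56.128.191.255) -> port10
  56.128.144.0/20 (56.128.144.0 - 56.128.159.255) -> port14
More-specific entries that do NOT match:
  56.128.159.152/30 (56.128.159.152 - 56.128.159.155) does not contain 56.128.159.216
  56.128.159.128/27 (56.128.159.128 - 56.128.159.159) does not contain 56.128.159.216
  56.128.159.0/25 (56.128.159.0 - 56.128.159.127) does not contain 56.128.159.216
  56.128.150.0/23 (56.128.150.0 - 56.128.151.255) does not contain 56.128.159.216
Longest matching prefix is /20 -> interface port14.

port14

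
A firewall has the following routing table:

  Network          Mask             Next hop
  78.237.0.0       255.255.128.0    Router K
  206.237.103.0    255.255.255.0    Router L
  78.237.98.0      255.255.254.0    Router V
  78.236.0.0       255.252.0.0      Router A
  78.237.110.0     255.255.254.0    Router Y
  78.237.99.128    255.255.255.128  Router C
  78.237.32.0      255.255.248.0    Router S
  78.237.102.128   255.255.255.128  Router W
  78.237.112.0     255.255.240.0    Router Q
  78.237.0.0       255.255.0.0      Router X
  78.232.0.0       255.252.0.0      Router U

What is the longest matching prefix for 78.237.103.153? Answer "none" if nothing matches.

78.237.0.0/17

Entries matching 78.237.103.153:
  78.236.0.0/14 (78.236.0.0 - 78.239.255.255)
  78.237.0.0/16 (78.237.0.0 - 78.237.255.255)
  78.237.0.0/17 (78.237.0.0 - 78.237.127.255)
Most specific is 78.237.0.0/17.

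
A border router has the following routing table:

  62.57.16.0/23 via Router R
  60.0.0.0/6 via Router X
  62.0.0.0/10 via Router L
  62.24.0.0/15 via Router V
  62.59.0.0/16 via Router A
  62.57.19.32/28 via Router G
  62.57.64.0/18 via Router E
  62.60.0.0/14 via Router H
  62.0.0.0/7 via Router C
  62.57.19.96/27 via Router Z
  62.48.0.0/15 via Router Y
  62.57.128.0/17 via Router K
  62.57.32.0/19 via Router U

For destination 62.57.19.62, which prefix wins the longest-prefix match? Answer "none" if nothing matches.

62.0.0.0/10

Entries matching 62.57.19.62:
  60.0.0.0/6 (60.0.0.0 - 63.255.255.255)
  62.0.0.0/7 (62.0.0.0 - 63.255.255.255)
  62.0.0.0/10 (62.0.0.0 - 62.63.255.255)
Most specific is 62.0.0.0/10.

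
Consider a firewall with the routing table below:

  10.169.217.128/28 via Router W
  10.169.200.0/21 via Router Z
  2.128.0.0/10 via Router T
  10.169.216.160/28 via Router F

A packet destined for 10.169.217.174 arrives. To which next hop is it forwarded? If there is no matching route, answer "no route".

no route

No entry's prefix contains 10.169.217.174; there is no default route.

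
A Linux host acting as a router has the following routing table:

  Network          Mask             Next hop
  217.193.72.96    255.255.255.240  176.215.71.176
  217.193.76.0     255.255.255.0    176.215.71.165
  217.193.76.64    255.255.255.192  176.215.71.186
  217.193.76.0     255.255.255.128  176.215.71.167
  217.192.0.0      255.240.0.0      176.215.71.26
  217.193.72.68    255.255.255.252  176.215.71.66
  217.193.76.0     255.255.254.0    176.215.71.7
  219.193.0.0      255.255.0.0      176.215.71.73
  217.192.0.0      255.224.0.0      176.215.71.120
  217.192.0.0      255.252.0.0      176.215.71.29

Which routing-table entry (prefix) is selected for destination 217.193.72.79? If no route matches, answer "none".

Entries matching 217.193.72.79:
  217.192.0.0/11 (217.192.0.0 - 217.223.255.255)
  217.192.0.0/12 (217.192.0.0 - 217.207.255.255)
  217.192.0.0/14 (217.192.0.0 - 217.195.255.255)
Most specific is 217.192.0.0/14.

217.192.0.0/14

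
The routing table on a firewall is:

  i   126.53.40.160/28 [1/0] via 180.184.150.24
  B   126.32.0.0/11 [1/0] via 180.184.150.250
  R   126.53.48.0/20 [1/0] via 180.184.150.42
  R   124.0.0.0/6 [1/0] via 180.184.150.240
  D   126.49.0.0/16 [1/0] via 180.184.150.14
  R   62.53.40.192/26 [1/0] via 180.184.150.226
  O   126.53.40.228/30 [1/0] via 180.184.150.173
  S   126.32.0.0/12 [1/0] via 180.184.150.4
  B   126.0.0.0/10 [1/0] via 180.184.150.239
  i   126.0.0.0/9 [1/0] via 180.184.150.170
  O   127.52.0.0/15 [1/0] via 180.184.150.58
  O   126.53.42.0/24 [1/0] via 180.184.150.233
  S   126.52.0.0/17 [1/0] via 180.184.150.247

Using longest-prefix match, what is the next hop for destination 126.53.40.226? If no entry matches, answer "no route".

180.184.150.250

Routes whose prefix contains 126.53.40.226:
  124.0.0.0/6 (124.0.0.0 - 127.255.255.255) -> 180.184.150.240
  126.0.0.0/9 (126.0.0.0 - 126.127.255.255) -> 180.184.150.170
  126.0.0.0/10 (126.0.0.0 - 126.63.255.255) -> 180.184.150.239
  126.32.0.0/11 (126.32.0.0 - 126.63.255.255) -> 180.184.150.250
More-specific entries that do NOT match:
  126.53.40.228/30 (126.53.40.228 - 126.53.40.231) does not contain 126.53.40.226
  126.53.40.160/28 (126.53.40.160 - 126.53.40.175) does not contain 126.53.40.226
  62.53.40.192/26 (62.53.40.192 - 62.53.40.255) does not contain 126.53.40.226
  126.53.42.0/24 (126.53.42.0 - 126.53.42.255) does not contain 126.53.40.226
  126.53.48.0/20 (126.53.48.0 - 126.53.63.255) does not contain 126.53.40.226
  126.52.0.0/17 (126.52.0.0 - 126.52.127.255) does not contain 126.53.40.226
  126.49.0.0/16 (126.49.0.0 - 126.49.255.255) does not contain 126.53.40.226
  127.52.0.0/15 (127.52.0.0 - 127.53.255.255) does not contain 126.53.40.226
  126.32.0.0/12 (126.32.0.0 - 126.47.255.255) does not contain 126.53.40.226
Longest matching prefix is /11 -> next hop 180.184.150.250.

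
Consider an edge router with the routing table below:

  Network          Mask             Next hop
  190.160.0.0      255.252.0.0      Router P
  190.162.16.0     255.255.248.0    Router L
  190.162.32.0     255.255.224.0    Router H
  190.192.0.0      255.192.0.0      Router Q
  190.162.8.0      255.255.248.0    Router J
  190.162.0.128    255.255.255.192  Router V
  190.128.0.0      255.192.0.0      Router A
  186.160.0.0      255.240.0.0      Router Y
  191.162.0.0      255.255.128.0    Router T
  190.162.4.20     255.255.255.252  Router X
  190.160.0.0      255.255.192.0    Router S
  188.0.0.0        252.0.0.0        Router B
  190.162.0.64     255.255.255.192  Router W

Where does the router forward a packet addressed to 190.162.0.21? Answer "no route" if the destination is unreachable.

Routes whose prefix contains 190.162.0.21:
  188.0.0.0/6 (188.0.0.0 - 191.255.255.255) -> Router B
  190.128.0.0/10 (190.128.0.0 - 190.191.255.255) -> Router A
  190.160.0.0/14 (190.160.0.0 - 190.163.255.255) -> Router P
More-specific entries that do NOT match:
  190.162.4.20/30 (190.162.4.20 - 190.162.4.23) does not contain 190.162.0.21
  190.162.0.128/26 (190.162.0.128 - 190.162.0.191) does not contain 190.162.0.21
  190.162.0.64/26 (190.162.0.64 - 190.162.0.127) does not contain 190.162.0.21
  190.162.16.0/21 (190.162.16.0 - 190.162.23.255) does not contain 190.162.0.21
  190.162.8.0/21 (190.162.8.0 - 190.162.15.255) does not contain 190.162.0.21
  190.162.32.0/19 (190.162.32.0 - 190.162.63.255) does not contain 190.162.0.21
  190.160.0.0/18 (190.160.0.0 - 190.160.63.255) does not contain 190.162.0.21
  191.162.0.0/17 (191.162.0.0 - 191.162.127.255) does not contain 190.162.0.21
Longest matching prefix is /14 -> next hop Router P.

Router P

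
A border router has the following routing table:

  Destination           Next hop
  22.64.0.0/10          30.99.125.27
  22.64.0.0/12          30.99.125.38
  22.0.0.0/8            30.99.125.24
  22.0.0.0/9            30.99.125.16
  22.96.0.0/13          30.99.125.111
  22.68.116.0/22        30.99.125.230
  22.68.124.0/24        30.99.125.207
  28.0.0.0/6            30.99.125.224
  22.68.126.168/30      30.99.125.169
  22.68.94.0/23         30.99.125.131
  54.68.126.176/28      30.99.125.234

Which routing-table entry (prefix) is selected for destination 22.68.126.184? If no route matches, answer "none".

22.64.0.0/12

Entries matching 22.68.126.184:
  22.0.0.0/8 (22.0.0.0 - 22.255.255.255)
  22.0.0.0/9 (22.0.0.0 - 22.127.255.255)
  22.64.0.0/10 (22.64.0.0 - 22.127.255.255)
  22.64.0.0/12 (22.64.0.0 - 22.79.255.255)
Most specific is 22.64.0.0/12.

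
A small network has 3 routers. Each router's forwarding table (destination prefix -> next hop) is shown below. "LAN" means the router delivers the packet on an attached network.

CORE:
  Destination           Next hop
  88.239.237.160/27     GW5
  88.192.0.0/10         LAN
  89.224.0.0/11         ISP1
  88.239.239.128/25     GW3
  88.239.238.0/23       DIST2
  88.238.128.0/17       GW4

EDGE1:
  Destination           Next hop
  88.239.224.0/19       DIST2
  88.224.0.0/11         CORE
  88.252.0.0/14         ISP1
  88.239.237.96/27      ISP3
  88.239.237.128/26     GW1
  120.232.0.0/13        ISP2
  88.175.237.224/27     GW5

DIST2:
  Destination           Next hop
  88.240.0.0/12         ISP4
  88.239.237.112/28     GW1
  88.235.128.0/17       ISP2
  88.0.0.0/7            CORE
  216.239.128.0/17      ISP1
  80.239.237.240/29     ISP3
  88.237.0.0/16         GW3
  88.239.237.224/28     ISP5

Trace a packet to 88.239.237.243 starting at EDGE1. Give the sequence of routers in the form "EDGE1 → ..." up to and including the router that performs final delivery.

At EDGE1: longest match for 88.239.237.243 is 88.239.224.0/19 -> DIST2
At DIST2: longest match for 88.239.237.243 is 88.0.0.0/7 -> CORE
At CORE: longest match for 88.239.237.243 is 88.192.0.0/10 -> LAN

EDGE1 → DIST2 → CORE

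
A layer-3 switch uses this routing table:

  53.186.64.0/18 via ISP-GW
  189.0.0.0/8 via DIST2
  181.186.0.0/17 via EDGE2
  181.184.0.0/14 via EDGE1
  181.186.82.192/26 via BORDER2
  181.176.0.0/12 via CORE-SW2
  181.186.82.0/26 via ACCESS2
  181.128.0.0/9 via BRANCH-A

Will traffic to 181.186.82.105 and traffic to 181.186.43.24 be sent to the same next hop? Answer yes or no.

181.186.82.105: longest match 181.186.0.0/17 -> EDGE2
181.186.43.24: longest match 181.186.0.0/17 -> EDGE2

yes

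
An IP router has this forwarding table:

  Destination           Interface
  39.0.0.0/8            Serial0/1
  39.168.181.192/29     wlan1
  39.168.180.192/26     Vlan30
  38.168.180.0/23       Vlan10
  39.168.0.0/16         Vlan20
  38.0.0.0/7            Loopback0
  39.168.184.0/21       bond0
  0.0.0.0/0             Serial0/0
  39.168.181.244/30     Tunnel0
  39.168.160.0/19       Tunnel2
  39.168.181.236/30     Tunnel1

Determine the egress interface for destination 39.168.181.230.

Tunnel2

Routes whose prefix contains 39.168.181.230:
  0.0.0.0/0 (default, matches everything) -> Serial0/0
  38.0.0.0/7 (38.0.0.0 - 39.255.255.255) -> Loopback0
  39.0.0.0/8 (39.0.0.0 - 39.255.255.255) -> Serial0/1
  39.168.0.0/16 (39.168.0.0 - 39.168.255.255) -> Vlan20
  39.168.160.0/19 (39.168.160.0 - 39.168.191.255) -> Tunnel2
More-specific entries that do NOT match:
  39.168.181.244/30 (39.168.181.244 - 39.168.181.247) does not contain 39.168.181.230
  39.168.181.236/30 (39.168.181.236 - 39.168.181.239) does not contain 39.168.181.230
  39.168.181.192/29 (39.168.181.192 - 39.168.181.199) does not contain 39.168.181.230
  39.168.180.192/26 (39.168.180.192 - 39.168.180.255) does not contain 39.168.181.230
  38.168.180.0/23 (38.168.180.0 - 38.168.181.255) does not contain 39.168.181.230
  39.168.184.0/21 (39.168.184.0 - 39.168.191.255) does not contain 39.168.181.230
Longest matching prefix is /19 -> interface Tunnel2.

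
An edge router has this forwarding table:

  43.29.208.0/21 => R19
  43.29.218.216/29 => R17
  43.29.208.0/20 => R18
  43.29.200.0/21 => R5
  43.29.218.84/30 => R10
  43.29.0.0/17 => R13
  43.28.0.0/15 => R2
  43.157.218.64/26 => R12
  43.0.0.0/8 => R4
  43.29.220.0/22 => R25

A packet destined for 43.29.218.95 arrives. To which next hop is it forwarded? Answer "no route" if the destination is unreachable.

Routes whose prefix contains 43.29.218.95:
  43.0.0.0/8 (43.0.0.0 - 43.255.255.255) -> R4
  43.28.0.0/15 (43.28.0.0 - 43.29.255.255) -> R2
  43.29.208.0/20 (43.29.208.0 - 43.29.223.255) -> R18
More-specific entries that do NOT match:
  43.29.218.84/30 (43.29.218.84 - 43.29.218.87) does not contain 43.29.218.95
  43.29.218.216/29 (43.29.218.216 - 43.29.218.223) does not contain 43.29.218.95
  43.157.218.64/26 (43.157.218.64 - 43.157.218.127) does not contain 43.29.218.95
  43.29.220.0/22 (43.29.220.0 - 43.29.223.255) does not contain 43.29.218.95
  43.29.208.0/21 (43.29.208.0 - 43.29.215.255) does not contain 43.29.218.95
  43.29.200.0/21 (43.29.200.0 - 43.29.207.255) does not contain 43.29.218.95
Longest matching prefix is /20 -> next hop R18.

R18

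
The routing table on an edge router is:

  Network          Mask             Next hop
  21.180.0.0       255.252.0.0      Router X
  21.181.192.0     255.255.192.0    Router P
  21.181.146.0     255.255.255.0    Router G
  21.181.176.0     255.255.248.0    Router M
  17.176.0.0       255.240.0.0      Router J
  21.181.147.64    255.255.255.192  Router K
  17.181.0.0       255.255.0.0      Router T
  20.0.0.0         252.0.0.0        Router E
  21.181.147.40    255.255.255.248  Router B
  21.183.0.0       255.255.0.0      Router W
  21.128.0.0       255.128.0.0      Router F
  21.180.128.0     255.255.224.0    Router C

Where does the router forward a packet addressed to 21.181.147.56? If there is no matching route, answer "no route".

Routes whose prefix contains 21.181.147.56:
  20.0.0.0/6 (20.0.0.0 - 23.255.255.255) -> Router E
  21.128.0.0/9 (21.128.0.0 - 21.255.255.255) -> Router F
  21.180.0.0/14 (21.180.0.0 - 21.183.255.255) -> Router X
More-specific entries that do NOT match:
  21.181.147.40/29 (21.181.147.40 - 21.181.147.47) does not contain 21.181.147.56
  21.181.147.64/26 (21.181.147.64 - 21.181.147.127) does not contain 21.181.147.56
  21.181.146.0/24 (21.181.146.0 - 21.181.146.255) does not contain 21.181.147.56
  21.181.176.0/21 (21.181.176.0 - 21.181.183.255) does not contain 21.181.147.56
  21.180.128.0/19 (21.180.128.0 - 21.180.159.255) does not contain 21.181.147.56
  21.181.192.0/18 (21.181.192.0 - 21.181.255.255) does not contain 21.181.147.56
  17.181.0.0/16 (17.181.0.0 - 17.181.255.255) does not contain 21.181.147.56
  21.183.0.0/16 (21.183.0.0 - 21.183.255.255) does not contain 21.181.147.56
Longest matching prefix is /14 -> next hop Router X.

Router X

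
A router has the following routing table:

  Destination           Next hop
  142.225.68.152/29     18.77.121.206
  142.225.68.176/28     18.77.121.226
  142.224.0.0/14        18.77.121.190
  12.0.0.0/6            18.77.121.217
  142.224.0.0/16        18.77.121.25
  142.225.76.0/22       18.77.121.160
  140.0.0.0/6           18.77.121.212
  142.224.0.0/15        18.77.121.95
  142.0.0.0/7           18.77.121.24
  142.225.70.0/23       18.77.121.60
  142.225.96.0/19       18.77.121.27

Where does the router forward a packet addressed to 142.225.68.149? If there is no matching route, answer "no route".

Routes whose prefix contains 142.225.68.149:
  140.0.0.0/6 (140.0.0.0 - 143.255.255.255) -> 18.77.121.212
  142.0.0.0/7 (142.0.0.0 - 143.255.255.255) -> 18.77.121.24
  142.224.0.0/14 (142.224.0.0 - 142.227.255.255) -> 18.77.121.190
  142.224.0.0/15 (142.224.0.0 - 142.225.255.255) -> 18.77.121.95
More-specific entries that do NOT match:
  142.225.68.152/29 (142.225.68.152 - 142.225.68.159) does not contain 142.225.68.149
  142.225.68.176/28 (142.225.68.176 - 142.225.68.191) does not contain 142.225.68.149
  142.225.70.0/23 (142.225.70.0 - 142.225.71.255) does not contain 142.225.68.149
  142.225.76.0/22 (142.225.76.0 - 142.225.79.255) does not contain 142.225.68.149
  142.225.96.0/19 (142.225.96.0 - 142.225.127.255) does not contain 142.225.68.149
  142.224.0.0/16 (142.224.0.0 - 142.224.255.255) does not contain 142.225.68.149
Longest matching prefix is /15 -> next hop 18.77.121.95.

18.77.121.95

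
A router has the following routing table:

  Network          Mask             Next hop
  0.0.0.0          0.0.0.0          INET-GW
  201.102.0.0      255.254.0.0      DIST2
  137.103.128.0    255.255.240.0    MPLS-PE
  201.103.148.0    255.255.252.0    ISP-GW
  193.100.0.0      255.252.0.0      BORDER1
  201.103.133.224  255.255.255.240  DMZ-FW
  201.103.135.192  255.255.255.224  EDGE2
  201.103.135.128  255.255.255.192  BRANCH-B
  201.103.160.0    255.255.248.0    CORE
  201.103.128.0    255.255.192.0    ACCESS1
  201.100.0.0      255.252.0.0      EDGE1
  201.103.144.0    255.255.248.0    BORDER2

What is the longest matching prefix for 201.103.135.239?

Entries matching 201.103.135.239:
  0.0.0.0/0 (default, matches everything)
  201.100.0.0/14 (201.100.0.0 - 201.103.255.255)
  201.102.0.0/15 (201.102.0.0 - 201.103.255.255)
  201.103.128.0/18 (201.103.128.0 - 201.103.191.255)
Most specific is 201.103.128.0/18.

201.103.128.0/18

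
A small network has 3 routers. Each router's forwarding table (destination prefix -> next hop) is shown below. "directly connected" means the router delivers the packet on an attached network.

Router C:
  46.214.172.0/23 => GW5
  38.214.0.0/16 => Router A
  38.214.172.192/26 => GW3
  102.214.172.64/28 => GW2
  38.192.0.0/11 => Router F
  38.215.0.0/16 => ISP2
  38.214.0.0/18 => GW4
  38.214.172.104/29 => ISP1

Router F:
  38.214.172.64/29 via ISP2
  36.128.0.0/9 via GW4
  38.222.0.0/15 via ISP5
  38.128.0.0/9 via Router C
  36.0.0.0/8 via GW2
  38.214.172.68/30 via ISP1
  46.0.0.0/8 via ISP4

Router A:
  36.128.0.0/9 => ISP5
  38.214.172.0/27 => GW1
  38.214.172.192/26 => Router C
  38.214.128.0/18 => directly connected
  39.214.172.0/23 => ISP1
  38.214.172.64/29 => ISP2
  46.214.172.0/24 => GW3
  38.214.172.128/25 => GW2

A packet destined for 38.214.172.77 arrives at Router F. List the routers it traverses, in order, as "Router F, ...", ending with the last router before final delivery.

Router F, Router C, Router A

At Router F: longest match for 38.214.172.77 is 38.128.0.0/9 -> Router C
At Router C: longest match for 38.214.172.77 is 38.214.0.0/16 -> Router A
At Router A: longest match for 38.214.172.77 is 38.214.128.0/18 -> directly connected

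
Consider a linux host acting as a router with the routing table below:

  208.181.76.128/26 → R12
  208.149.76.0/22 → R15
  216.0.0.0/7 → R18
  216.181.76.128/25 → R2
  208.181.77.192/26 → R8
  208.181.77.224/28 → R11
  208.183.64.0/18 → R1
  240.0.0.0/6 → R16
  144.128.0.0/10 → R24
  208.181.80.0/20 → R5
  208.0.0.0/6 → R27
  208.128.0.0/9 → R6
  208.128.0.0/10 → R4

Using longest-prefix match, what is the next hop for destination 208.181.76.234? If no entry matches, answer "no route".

R4

Routes whose prefix contains 208.181.76.234:
  208.0.0.0/6 (208.0.0.0 - 211.255.255.255) -> R27
  208.128.0.0/9 (208.128.0.0 - 208.255.255.255) -> R6
  208.128.0.0/10 (208.128.0.0 - 208.191.255.255) -> R4
More-specific entries that do NOT match:
  208.181.77.224/28 (208.181.77.224 - 208.181.77.239) does not contain 208.181.76.234
  208.181.76.128/26 (208.181.76.128 - 208.181.76.191) does not contain 208.181.76.234
  208.181.77.192/26 (208.181.77.192 - 208.181.77.255) does not contain 208.181.76.234
  216.181.76.128/25 (216.181.76.128 - 216.181.76.255) does not contain 208.181.76.234
  208.149.76.0/22 (208.149.76.0 - 208.149.79.255) does not contain 208.181.76.234
  208.181.80.0/20 (208.181.80.0 - 208.181.95.255) does not contain 208.181.76.234
  208.183.64.0/18 (208.183.64.0 - 208.183.127.255) does not contain 208.181.76.234
Longest matching prefix is /10 -> next hop R4.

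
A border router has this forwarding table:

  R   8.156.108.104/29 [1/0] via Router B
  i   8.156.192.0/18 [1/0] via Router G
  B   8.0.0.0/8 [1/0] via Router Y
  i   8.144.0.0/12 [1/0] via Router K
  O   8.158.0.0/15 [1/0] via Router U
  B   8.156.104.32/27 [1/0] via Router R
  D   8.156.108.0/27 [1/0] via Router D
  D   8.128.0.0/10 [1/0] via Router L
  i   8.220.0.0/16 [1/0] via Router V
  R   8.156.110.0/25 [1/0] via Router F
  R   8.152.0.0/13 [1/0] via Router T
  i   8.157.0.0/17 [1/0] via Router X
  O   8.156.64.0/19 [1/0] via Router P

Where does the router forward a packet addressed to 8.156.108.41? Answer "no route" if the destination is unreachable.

Routes whose prefix contains 8.156.108.41:
  8.0.0.0/8 (8.0.0.0 - 8.255.255.255) -> Router Y
  8.128.0.0/10 (8.128.0.0 - 8.191.255.255) -> Router L
  8.144.0.0/12 (8.144.0.0 - 8.159.255.255) -> Router K
  8.152.0.0/13 (8.152.0.0 - 8.159.255.255) -> Router T
More-specific entries that do NOT match:
  8.156.108.104/29 (8.156.108.104 - 8.156.108.111) does not contain 8.156.108.41
  8.156.104.32/27 (8.156.104.32 - 8.156.104.63) does not contain 8.156.108.41
  8.156.108.0/27 (8.156.108.0 - 8.156.108.31) does not contain 8.156.108.41
  8.156.110.0/25 (8.156.110.0 - 8.156.110.127) does not contain 8.156.108.41
  8.156.64.0/19 (8.156.64.0 - 8.156.95.255) does not contain 8.156.108.41
  8.156.192.0/18 (8.156.192.0 - 8.156.255.255) does not contain 8.156.108.41
  8.157.0.0/17 (8.157.0.0 - 8.157.127.255) does not contain 8.156.108.41
  8.220.0.0/16 (8.220.0.0 - 8.220.255.255) does not contain 8.156.108.41
  8.158.0.0/15 (8.158.0.0 - 8.159.255.255) does not contain 8.156.108.41
Longest matching prefix is /13 -> next hop Router T.

Router T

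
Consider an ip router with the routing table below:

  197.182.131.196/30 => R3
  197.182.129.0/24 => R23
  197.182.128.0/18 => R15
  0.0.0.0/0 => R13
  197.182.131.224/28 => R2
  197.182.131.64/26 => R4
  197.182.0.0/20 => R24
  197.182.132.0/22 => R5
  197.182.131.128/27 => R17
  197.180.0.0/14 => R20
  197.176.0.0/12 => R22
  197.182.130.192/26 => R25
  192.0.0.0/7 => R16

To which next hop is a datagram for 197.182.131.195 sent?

R15

Routes whose prefix contains 197.182.131.195:
  0.0.0.0/0 (default, matches everything) -> R13
  197.176.0.0/12 (197.176.0.0 - 197.191.255.255) -> R22
  197.180.0.0/14 (197.180.0.0 - 197.183.255.255) -> R20
  197.182.128.0/18 (197.182.128.0 - 197.182.191.255) -> R15
More-specific entries that do NOT match:
  197.182.131.196/30 (197.182.131.196 - 197.182.131.199) does not contain 197.182.131.195
  197.182.131.224/28 (197.182.131.224 - 197.182.131.239) does not contain 197.182.131.195
  197.182.131.128/27 (197.182.131.128 - 197.182.131.159) does not contain 197.182.131.195
  197.182.131.64/26 (197.182.131.64 - 197.182.131.127) does not contain 197.182.131.195
  197.182.130.192/26 (197.182.130.192 - 197.182.130.255) does not contain 197.182.131.195
  197.182.129.0/24 (197.182.129.0 - 197.182.129.255) does not contain 197.182.131.195
  197.182.132.0/22 (197.182.132.0 - 197.182.135.255) does not contain 197.182.131.195
  197.182.0.0/20 (197.182.0.0 - 197.182.15.255) does not contain 197.182.131.195
Longest matching prefix is /18 -> next hop R15.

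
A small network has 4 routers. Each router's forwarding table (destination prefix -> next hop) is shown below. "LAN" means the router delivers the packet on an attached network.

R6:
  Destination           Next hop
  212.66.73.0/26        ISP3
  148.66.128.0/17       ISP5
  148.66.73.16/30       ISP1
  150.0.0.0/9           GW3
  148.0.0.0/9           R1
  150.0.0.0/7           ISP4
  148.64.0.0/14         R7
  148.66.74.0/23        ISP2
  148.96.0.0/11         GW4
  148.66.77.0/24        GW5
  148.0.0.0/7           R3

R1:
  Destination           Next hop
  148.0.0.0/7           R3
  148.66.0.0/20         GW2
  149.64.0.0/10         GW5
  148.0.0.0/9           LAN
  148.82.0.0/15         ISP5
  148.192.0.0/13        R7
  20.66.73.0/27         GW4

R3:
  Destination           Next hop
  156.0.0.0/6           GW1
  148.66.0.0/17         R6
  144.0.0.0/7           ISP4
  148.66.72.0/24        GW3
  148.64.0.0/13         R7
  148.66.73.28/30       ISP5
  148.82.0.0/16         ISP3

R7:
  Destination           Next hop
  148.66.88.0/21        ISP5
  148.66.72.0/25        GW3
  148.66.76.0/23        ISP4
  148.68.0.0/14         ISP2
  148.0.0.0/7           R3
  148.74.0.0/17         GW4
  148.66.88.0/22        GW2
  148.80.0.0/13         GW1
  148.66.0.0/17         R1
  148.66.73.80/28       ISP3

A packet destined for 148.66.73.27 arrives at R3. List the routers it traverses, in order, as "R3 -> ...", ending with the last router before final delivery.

R3 -> R6 -> R7 -> R1

At R3: longest match for 148.66.73.27 is 148.66.0.0/17 -> R6
At R6: longest match for 148.66.73.27 is 148.64.0.0/14 -> R7
At R7: longest match for 148.66.73.27 is 148.66.0.0/17 -> R1
At R1: longest match for 148.66.73.27 is 148.0.0.0/9 -> LAN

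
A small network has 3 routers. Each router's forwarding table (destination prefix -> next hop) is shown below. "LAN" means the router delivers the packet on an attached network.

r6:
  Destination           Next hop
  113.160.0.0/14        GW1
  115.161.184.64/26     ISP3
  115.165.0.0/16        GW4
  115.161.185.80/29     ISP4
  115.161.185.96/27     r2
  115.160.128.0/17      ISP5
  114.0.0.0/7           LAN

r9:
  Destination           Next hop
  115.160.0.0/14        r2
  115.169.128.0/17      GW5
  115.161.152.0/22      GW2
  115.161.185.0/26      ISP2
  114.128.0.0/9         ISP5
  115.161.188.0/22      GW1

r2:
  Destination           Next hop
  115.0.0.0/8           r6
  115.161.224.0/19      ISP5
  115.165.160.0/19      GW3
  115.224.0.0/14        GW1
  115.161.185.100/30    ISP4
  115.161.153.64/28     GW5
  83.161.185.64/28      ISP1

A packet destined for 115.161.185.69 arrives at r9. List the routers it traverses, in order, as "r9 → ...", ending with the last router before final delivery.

r9 → r2 → r6

At r9: longest match for 115.161.185.69 is 115.160.0.0/14 -> r2
At r2: longest match for 115.161.185.69 is 115.0.0.0/8 -> r6
At r6: longest match for 115.161.185.69 is 114.0.0.0/7 -> LAN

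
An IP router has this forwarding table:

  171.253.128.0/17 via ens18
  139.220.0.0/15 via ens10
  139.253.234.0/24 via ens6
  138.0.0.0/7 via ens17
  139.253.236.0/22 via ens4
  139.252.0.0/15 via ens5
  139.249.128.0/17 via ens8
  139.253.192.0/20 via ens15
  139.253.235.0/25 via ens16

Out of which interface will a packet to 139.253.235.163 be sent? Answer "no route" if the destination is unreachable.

Routes whose prefix contains 139.253.235.163:
  138.0.0.0/7 (138.0.0.0 - 139.255.255.255) -> ens17
  139.252.0.0/15 (139.252.0.0 - 139.253.255.255) -> ens5
More-specific entries that do NOT match:
  139.253.235.0/25 (139.253.235.0 - 139.253.235.127) does not contain 139.253.235.163
  139.253.234.0/24 (139.253.234.0 - 139.253.234.255) does not contain 139.253.235.163
  139.253.236.0/22 (139.253.236.0 - 139.253.239.255) does not contain 139.253.235.163
  139.253.192.0/20 (139.253.192.0 - 139.253.207.255) does not contain 139.253.235.163
  171.253.128.0/17 (171.253.128.0 - 171.253.255.255) does not contain 139.253.235.163
  139.249.128.0/17 (139.249.128.0 - 139.249.255.255) does not contain 139.253.235.163
Longest matching prefix is /15 -> interface ens5.

ens5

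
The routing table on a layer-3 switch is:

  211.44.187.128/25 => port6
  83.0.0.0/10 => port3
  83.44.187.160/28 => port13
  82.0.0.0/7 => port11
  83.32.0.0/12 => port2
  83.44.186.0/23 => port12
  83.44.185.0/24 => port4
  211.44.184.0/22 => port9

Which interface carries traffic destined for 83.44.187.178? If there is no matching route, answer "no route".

Routes whose prefix contains 83.44.187.178:
  82.0.0.0/7 (82.0.0.0 - 83.255.255.255) -> port11
  83.0.0.0/10 (83.0.0.0 - 83.63.255.255) -> port3
  83.32.0.0/12 (83.32.0.0 - 83.47.255.255) -> port2
  83.44.186.0/23 (83.44.186.0 - 83.44.187.255) -> port12
More-specific entries that do NOT match:
  83.44.187.160/28 (83.44.187.160 - 83.44.187.175) does not contain 83.44.187.178
  211.44.187.128/25 (211.44.187.128 - 211.44.187.255) does not contain 83.44.187.178
  83.44.185.0/24 (83.44.185.0 - 83.44.185.255) does not contain 83.44.187.178
Longest matching prefix is /23 -> interface port12.

port12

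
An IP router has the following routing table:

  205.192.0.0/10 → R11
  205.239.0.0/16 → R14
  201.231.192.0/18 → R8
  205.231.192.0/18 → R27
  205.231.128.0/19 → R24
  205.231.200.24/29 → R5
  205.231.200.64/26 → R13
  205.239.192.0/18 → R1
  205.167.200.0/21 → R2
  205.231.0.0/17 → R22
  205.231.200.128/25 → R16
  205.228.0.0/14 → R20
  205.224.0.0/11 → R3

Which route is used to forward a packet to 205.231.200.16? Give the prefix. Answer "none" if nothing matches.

Entries matching 205.231.200.16:
  205.192.0.0/10 (205.192.0.0 - 205.255.255.255)
  205.224.0.0/11 (205.224.0.0 - 205.255.255.255)
  205.228.0.0/14 (205.228.0.0 - 205.231.255.255)
  205.231.192.0/18 (205.231.192.0 - 205.231.255.255)
Most specific is 205.231.192.0/18.

205.231.192.0/18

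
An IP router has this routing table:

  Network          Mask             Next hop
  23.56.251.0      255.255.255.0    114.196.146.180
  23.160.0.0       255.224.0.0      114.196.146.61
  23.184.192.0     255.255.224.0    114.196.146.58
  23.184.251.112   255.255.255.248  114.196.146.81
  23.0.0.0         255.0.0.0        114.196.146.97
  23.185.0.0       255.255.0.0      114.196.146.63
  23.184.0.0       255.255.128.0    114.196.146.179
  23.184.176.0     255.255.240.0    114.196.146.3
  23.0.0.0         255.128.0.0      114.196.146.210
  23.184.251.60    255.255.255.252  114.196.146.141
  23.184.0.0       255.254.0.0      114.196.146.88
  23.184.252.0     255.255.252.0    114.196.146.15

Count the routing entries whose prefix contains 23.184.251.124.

Prefixes containing 23.184.251.124:
  23.0.0.0/8 (23.0.0.0 - 23.255.255.255)
  23.160.0.0/11 (23.160.0.0 - 23.191.255.255)
  23.184.0.0/15 (23.184.0.0 - 23.185.255.255)
Total matching entries: 3.

3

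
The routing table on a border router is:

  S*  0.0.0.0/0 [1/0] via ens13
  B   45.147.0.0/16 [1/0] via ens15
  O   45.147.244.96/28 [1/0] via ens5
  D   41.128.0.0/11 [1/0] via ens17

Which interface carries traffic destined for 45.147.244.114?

Routes whose prefix contains 45.147.244.114:
  0.0.0.0/0 (default, matches everything) -> ens13
  45.147.0.0/16 (45.147.0.0 - 45.147.255.255) -> ens15
More-specific entries that do NOT match:
  45.147.244.96/28 (45.147.244.96 - 45.147.244.111) does not contain 45.147.244.114
Longest matching prefix is /16 -> interface ens15.

ens15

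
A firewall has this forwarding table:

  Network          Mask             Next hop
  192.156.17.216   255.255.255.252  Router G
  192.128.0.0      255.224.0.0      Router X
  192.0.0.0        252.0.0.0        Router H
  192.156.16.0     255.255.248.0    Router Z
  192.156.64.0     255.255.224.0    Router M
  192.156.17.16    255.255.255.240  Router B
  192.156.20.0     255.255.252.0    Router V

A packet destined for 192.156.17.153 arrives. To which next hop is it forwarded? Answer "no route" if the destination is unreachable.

Router Z

Routes whose prefix contains 192.156.17.153:
  192.0.0.0/6 (192.0.0.0 - 195.255.255.255) -> Router H
  192.128.0.0/11 (192.128.0.0 - 192.159.255.255) -> Router X
  192.156.16.0/21 (192.156.16.0 - 192.156.23.255) -> Router Z
More-specific entries that do NOT match:
  192.156.17.216/30 (192.156.17.216 - 192.156.17.219) does not contain 192.156.17.153
  192.156.17.16/28 (192.156.17.16 - 192.156.17.31) does not contain 192.156.17.153
  192.156.20.0/22 (192.156.20.0 - 192.156.23.255) does not contain 192.156.17.153
Longest matching prefix is /21 -> next hop Router Z.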